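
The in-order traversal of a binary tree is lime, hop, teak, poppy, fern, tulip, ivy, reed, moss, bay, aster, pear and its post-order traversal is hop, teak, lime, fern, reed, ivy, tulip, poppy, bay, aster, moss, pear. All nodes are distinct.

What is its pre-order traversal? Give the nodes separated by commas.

pear, moss, poppy, lime, teak, hop, tulip, fern, ivy, reed, aster, bay

The last element of post-order is the root; it splits in-order into left and right subtrees.
Root pear: left subtree has 11 nodes {lime, hop, teak, poppy, fern, tulip, ivy, reed, moss, bay, aster}, right has 0 { }.
  Root moss: left subtree has 8 nodes {lime, hop, teak, poppy, fern, tulip, ivy, reed}, right has 2 {bay, aster}.
    Root poppy: left subtree has 3 nodes {lime, hop, teak}, right has 4 {fern, tulip, ivy, reed}.
      Root lime: left subtree has 0 nodes { }, right has 2 {hop, teak}.
        Root teak: left subtree has 1 node {hop}, right has 0 { }.
      Root tulip: left subtree has 1 node {fern}, right has 2 {ivy, reed}.
        Root ivy: left subtree has 0 nodes { }, right has 1 {reed}.
    Root aster: left subtree has 1 node {bay}, right has 0 { }.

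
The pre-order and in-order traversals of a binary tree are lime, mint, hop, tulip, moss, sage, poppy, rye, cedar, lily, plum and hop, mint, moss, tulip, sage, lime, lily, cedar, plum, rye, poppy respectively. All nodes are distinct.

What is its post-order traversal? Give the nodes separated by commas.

hop, moss, sage, tulip, mint, lily, plum, cedar, rye, poppy, lime

The first element of pre-order is the root; it splits in-order into left and right subtrees.
Root lime: left subtree has 5 nodes {hop, mint, moss, tulip, sage}, right has 5 {lily, cedar, plum, rye, poppy}.
  Root mint: left subtree has 1 node {hop}, right has 3 {moss, tulip, sage}.
    Root tulip: left subtree has 1 node {moss}, right has 1 {sage}.
  Root poppy: left subtree has 4 nodes {lily, cedar, plum, rye}, right has 0 { }.
    Root rye: left subtree has 3 nodes {lily, cedar, plum}, right has 0 { }.
      Root cedar: left subtree has 1 node {lily}, right has 1 {plum}.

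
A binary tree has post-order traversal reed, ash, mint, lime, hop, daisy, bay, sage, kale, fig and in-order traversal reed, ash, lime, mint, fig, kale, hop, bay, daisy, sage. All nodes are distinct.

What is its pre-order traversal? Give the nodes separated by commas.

The last element of post-order is the root; it splits in-order into left and right subtrees.
Root fig: left subtree has 4 nodes {reed, ash, lime, mint}, right has 5 {kale, hop, bay, daisy, sage}.
  Root lime: left subtree has 2 nodes {reed, ash}, right has 1 {mint}.
    Root ash: left subtree has 1 node {reed}, right has 0 { }.
  Root kale: left subtree has 0 nodes { }, right has 4 {hop, bay, daisy, sage}.
    Root sage: left subtree has 3 nodes {hop, bay, daisy}, right has 0 { }.
      Root bay: left subtree has 1 node {hop}, right has 1 {daisy}.

fig, lime, ash, reed, mint, kale, sage, bay, hop, daisy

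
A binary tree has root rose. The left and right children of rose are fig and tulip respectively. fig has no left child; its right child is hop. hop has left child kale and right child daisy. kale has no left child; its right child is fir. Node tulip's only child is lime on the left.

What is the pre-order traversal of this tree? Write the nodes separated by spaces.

rose fig hop kale fir daisy tulip lime

Pre-order visits the node, then its left subtree, then its right subtree.
Visit rose.
At rose: go left to fig.
  Visit fig.
  At fig: no left child.
  At fig: go right to hop.
    Visit hop.
    At hop: go left to kale.
      Visit kale.
      At kale: no left child.
      At kale: go right to fir.
        fir is a leaf — visit fir.
    At hop: go right to daisy.
      daisy is a leaf — visit daisy.
At rose: go right to tulip.
  Visit tulip.
  At tulip: go left to lime.
    lime is a leaf — visit lime.
  At tulip: no right child.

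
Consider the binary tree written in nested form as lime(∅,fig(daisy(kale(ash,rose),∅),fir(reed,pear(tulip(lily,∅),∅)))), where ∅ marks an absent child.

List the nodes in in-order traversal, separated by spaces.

In-order visits the left subtree, then the node, then the right subtree.
At lime: no left child.
Visit lime.
At lime: go right to fig.
  At fig: go left to daisy.
    At daisy: go left to kale.
      At kale: go left to ash.
        ash is a leaf — visit ash.
      Visit kale.
      At kale: go right to rose.
        rose is a leaf — visit rose.
    Visit daisy.
    At daisy: no right child.
  Visit fig.
  At fig: go right to fir.
    At fir: go left to reed.
      reed is a leaf — visit reed.
    Visit fir.
    At fir: go right to pear.
      At pear: go left to tulip.
        At tulip: go left to lily.
          lily is a leaf — visit lily.
        Visit tulip.
        At tulip: no right child.
      Visit pear.
      At pear: no right child.

lime ash kale rose daisy fig reed fir lily tulip pear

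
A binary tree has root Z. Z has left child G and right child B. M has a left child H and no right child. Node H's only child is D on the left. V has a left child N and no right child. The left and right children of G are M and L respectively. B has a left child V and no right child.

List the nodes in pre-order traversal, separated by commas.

Pre-order visits the node, then its left subtree, then its right subtree.
Visit Z.
At Z: go left to G.
  Visit G.
  At G: go left to M.
    Visit M.
    At M: go left to H.
      Visit H.
      At H: go left to D.
        D is a leaf — visit D.
      At H: no right child.
    At M: no right child.
  At G: go right to L.
    L is a leaf — visit L.
At Z: go right to B.
  Visit B.
  At B: go left to V.
    Visit V.
    At V: go left to N.
      N is a leaf — visit N.
    At V: no right child.
  At B: no right child.

Z, G, M, H, D, L, B, V, N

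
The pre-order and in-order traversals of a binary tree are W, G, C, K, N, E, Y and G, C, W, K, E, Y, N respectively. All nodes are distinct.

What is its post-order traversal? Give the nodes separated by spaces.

C G Y E N K W

The first element of pre-order is the root; it splits in-order into left and right subtrees.
Root W: left subtree has 2 nodes {G, C}, right has 4 {K, E, Y, N}.
  Root G: left subtree has 0 nodes { }, right has 1 {C}.
  Root K: left subtree has 0 nodes { }, right has 3 {E, Y, N}.
    Root N: left subtree has 2 nodes {E, Y}, right has 0 { }.
      Root E: left subtree has 0 nodes { }, right has 1 {Y}.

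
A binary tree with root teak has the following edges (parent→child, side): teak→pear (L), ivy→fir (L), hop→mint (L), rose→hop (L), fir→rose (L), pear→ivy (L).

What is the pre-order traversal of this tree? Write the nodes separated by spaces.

Pre-order visits the node, then its left subtree, then its right subtree.
Visit teak.
At teak: go left to pear.
  Visit pear.
  At pear: go left to ivy.
    Visit ivy.
    At ivy: go left to fir.
      Visit fir.
      At fir: go left to rose.
        Visit rose.
        At rose: go left to hop.
          Visit hop.
          At hop: go left to mint.
            mint is a leaf — visit mint.
          At hop: no right child.
        At rose: no right child.
      At fir: no right child.
    At ivy: no right child.
  At pear: no right child.
At teak: no right child.

teak pear ivy fir rose hop mint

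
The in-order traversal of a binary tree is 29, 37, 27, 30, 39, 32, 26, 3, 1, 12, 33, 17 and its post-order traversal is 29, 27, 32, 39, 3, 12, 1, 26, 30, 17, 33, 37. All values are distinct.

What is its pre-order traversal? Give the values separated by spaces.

The last element of post-order is the root; it splits in-order into left and right subtrees.
Root 37: left subtree has 1 node {29}, right has 10 {27, 30, 39, 32, 26, 3, 1, 12, 33, 17}.
  Root 33: left subtree has 8 nodes {27, 30, 39, 32, 26, 3, 1, 12}, right has 1 {17}.
    Root 30: left subtree has 1 node {27}, right has 6 {39, 32, 26, 3, 1, 12}.
      Root 26: left subtree has 2 nodes {39, 32}, right has 3 {3, 1, 12}.
        Root 39: left subtree has 0 nodes { }, right has 1 {32}.
        Root 1: left subtree has 1 node {3}, right has 1 {12}.

37 29 33 30 27 26 39 32 1 3 12 17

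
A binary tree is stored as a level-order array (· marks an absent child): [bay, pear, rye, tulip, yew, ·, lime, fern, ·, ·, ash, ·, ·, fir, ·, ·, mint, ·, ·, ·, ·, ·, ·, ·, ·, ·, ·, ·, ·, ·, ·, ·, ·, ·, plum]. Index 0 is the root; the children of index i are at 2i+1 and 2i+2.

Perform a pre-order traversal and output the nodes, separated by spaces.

Pre-order visits the node, then its left subtree, then its right subtree.
Visit bay.
At bay: go left to pear.
  Visit pear.
  At pear: go left to tulip.
    Visit tulip.
    At tulip: go left to fern.
      Visit fern.
      At fern: no left child.
      At fern: go right to mint.
        Visit mint.
        At mint: no left child.
        At mint: go right to plum.
          plum is a leaf — visit plum.
    At tulip: no right child.
  At pear: go right to yew.
    Visit yew.
    At yew: no left child.
    At yew: go right to ash.
      ash is a leaf — visit ash.
At bay: go right to rye.
  Visit rye.
  At rye: no left child.
  At rye: go right to lime.
    Visit lime.
    At lime: go left to fir.
      fir is a leaf — visit fir.
    At lime: no right child.

bay pear tulip fern mint plum yew ash rye lime fir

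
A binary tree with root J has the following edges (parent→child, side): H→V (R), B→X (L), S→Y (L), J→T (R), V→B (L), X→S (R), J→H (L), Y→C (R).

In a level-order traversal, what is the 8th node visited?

Level-order visits nodes level by level from the root, left to right within each level.
Level 0: J
Level 1: H, T
Level 2: V
Level 3: B
Level 4: X
Level 5: S
Level 6: Y
Level 7: C
Full level-order sequence: J, H, T, V, B, X, S, Y, C.

Y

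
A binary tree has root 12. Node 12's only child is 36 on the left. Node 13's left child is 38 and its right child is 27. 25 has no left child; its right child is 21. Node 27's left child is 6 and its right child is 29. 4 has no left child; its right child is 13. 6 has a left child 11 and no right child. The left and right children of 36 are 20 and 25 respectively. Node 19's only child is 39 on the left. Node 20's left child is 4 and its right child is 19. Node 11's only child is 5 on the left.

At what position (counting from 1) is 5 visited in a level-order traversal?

15

Level-order visits nodes level by level from the root, left to right within each level.
Level 0: 12
Level 1: 36
Level 2: 20, 25
Level 3: 4, 19, 21
Level 4: 13, 39
Level 5: 38, 27
Level 6: 6, 29
Level 7: 11
Level 8: 5
Full level-order sequence: 12, 36, 20, 25, 4, 19, 21, 13, 39, 38, 27, 6, 29, 11, 5.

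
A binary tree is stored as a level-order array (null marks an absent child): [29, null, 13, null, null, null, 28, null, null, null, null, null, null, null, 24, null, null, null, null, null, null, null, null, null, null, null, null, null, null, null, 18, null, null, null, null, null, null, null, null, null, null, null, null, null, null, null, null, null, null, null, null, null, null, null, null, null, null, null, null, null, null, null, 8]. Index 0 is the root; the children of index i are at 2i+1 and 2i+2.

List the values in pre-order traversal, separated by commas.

29, 13, 28, 24, 18, 8

Pre-order visits the node, then its left subtree, then its right subtree.
Visit 29.
At 29: no left child.
At 29: go right to 13.
  Visit 13.
  At 13: no left child.
  At 13: go right to 28.
    Visit 28.
    At 28: no left child.
    At 28: go right to 24.
      Visit 24.
      At 24: no left child.
      At 24: go right to 18.
        Visit 18.
        At 18: no left child.
        At 18: go right to 8.
          8 is a leaf — visit 8.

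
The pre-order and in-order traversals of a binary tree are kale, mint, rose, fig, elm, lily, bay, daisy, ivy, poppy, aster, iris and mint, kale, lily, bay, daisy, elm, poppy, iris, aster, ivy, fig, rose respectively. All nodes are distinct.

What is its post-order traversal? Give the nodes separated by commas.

The first element of pre-order is the root; it splits in-order into left and right subtrees.
Root kale: left subtree has 1 node {mint}, right has 10 {lily, bay, daisy, elm, poppy, iris, aster, ivy, fig, rose}.
  Root rose: left subtree has 9 nodes {lily, bay, daisy, elm, poppy, iris, aster, ivy, fig}, right has 0 { }.
    Root fig: left subtree has 8 nodes {lily, bay, daisy, elm, poppy, iris, aster, ivy}, right has 0 { }.
      Root elm: left subtree has 3 nodes {lily, bay, daisy}, right has 4 {poppy, iris, aster, ivy}.
        Root lily: left subtree has 0 nodes { }, right has 2 {bay, daisy}.
          Root bay: left subtree has 0 nodes { }, right has 1 {daisy}.
        Root ivy: left subtree has 3 nodes {poppy, iris, aster}, right has 0 { }.
          Root poppy: left subtree has 0 nodes { }, right has 2 {iris, aster}.
            Root aster: left subtree has 1 node {iris}, right has 0 { }.

mint, daisy, bay, lily, iris, aster, poppy, ivy, elm, fig, rose, kale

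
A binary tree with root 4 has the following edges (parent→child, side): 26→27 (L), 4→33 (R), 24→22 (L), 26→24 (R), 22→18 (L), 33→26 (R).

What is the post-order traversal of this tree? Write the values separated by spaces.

27 18 22 24 26 33 4

Post-order visits the left subtree, then the right subtree, then the node.
At 4: no left child.
At 4: go right to 33.
  At 33: no left child.
  At 33: go right to 26.
    At 26: go left to 27.
      27 is a leaf — visit 27.
    At 26: go right to 24.
      At 24: go left to 22.
        At 22: go left to 18.
          18 is a leaf — visit 18.
        At 22: no right child.
        Visit 22.
      At 24: no right child.
      Visit 24.
    Visit 26.
  Visit 33.
Visit 4.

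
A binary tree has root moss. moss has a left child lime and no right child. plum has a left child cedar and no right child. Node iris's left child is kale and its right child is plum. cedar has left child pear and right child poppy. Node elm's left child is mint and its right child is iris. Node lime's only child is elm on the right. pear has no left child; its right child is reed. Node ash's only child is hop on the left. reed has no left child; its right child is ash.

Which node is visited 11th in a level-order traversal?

reed

Level-order visits nodes level by level from the root, left to right within each level.
Level 0: moss
Level 1: lime
Level 2: elm
Level 3: mint, iris
Level 4: kale, plum
Level 5: cedar
Level 6: pear, poppy
Level 7: reed
Level 8: ash
Level 9: hop
Full level-order sequence: moss, lime, elm, mint, iris, kale, plum, cedar, pear, poppy, reed, ash, hop.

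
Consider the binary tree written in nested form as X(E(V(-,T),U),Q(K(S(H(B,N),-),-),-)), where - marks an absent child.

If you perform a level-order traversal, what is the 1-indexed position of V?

4

Level-order visits nodes level by level from the root, left to right within each level.
Level 0: X
Level 1: E, Q
Level 2: V, U, K
Level 3: T, S
Level 4: H
Level 5: B, N
Full level-order sequence: X, E, Q, V, U, K, T, S, H, B, N.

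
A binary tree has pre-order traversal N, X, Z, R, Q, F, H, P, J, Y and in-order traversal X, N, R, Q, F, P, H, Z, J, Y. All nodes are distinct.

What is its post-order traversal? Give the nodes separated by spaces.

X P H F Q R Y J Z N

The first element of pre-order is the root; it splits in-order into left and right subtrees.
Root N: left subtree has 1 node {X}, right has 8 {R, Q, F, P, H, Z, J, Y}.
  Root Z: left subtree has 5 nodes {R, Q, F, P, H}, right has 2 {J, Y}.
    Root R: left subtree has 0 nodes { }, right has 4 {Q, F, P, H}.
      Root Q: left subtree has 0 nodes { }, right has 3 {F, P, H}.
        Root F: left subtree has 0 nodes { }, right has 2 {P, H}.
          Root H: left subtree has 1 node {P}, right has 0 { }.
    Root J: left subtree has 0 nodes { }, right has 1 {Y}.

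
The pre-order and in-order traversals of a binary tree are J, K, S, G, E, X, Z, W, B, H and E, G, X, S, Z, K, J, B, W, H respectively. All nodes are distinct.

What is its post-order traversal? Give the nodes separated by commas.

E, X, G, Z, S, K, B, H, W, J

The first element of pre-order is the root; it splits in-order into left and right subtrees.
Root J: left subtree has 6 nodes {E, G, X, S, Z, K}, right has 3 {B, W, H}.
  Root K: left subtree has 5 nodes {E, G, X, S, Z}, right has 0 { }.
    Root S: left subtree has 3 nodes {E, G, X}, right has 1 {Z}.
      Root G: left subtree has 1 node {E}, right has 1 {X}.
  Root W: left subtree has 1 node {B}, right has 1 {H}.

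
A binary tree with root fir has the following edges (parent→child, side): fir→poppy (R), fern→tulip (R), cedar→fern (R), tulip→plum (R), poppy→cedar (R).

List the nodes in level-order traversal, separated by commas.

Level-order visits nodes level by level from the root, left to right within each level.
Level 0: fir
Level 1: poppy
Level 2: cedar
Level 3: fern
Level 4: tulip
Level 5: plum

fir, poppy, cedar, fern, tulip, plum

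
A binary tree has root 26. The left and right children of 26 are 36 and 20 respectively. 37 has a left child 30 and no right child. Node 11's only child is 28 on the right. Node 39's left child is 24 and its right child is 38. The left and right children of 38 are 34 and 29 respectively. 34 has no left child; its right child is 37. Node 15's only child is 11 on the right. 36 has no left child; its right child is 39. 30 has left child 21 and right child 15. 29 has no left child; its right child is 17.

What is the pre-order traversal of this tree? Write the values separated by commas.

26, 36, 39, 24, 38, 34, 37, 30, 21, 15, 11, 28, 29, 17, 20

Pre-order visits the node, then its left subtree, then its right subtree.
Visit 26.
At 26: go left to 36.
  Visit 36.
  At 36: no left child.
  At 36: go right to 39.
    Visit 39.
    At 39: go left to 24.
      24 is a leaf — visit 24.
    At 39: go right to 38.
      Visit 38.
      At 38: go left to 34.
        Visit 34.
        At 34: no left child.
        At 34: go right to 37.
          Visit 37.
          At 37: go left to 30.
            Visit 30.
            At 30: go left to 21.
              21 is a leaf — visit 21.
            At 30: go right to 15.
              Visit 15.
              At 15: no left child.
              At 15: go right to 11.
                Visit 11.
                At 11: no left child.
                At 11: go right to 28.
                  28 is a leaf — visit 28.
          At 37: no right child.
      At 38: go right to 29.
        Visit 29.
        At 29: no left child.
        At 29: go right to 17.
          17 is a leaf — visit 17.
At 26: go right to 20.
  20 is a leaf — visit 20.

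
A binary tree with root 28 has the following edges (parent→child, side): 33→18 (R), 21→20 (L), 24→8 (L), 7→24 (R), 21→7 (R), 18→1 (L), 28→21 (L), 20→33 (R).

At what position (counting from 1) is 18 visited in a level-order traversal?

7

Level-order visits nodes level by level from the root, left to right within each level.
Level 0: 28
Level 1: 21
Level 2: 20, 7
Level 3: 33, 24
Level 4: 18, 8
Level 5: 1
Full level-order sequence: 28, 21, 20, 7, 33, 24, 18, 8, 1.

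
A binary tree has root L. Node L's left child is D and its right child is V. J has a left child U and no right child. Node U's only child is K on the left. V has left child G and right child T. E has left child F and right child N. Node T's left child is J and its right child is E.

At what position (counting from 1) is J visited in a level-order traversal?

6

Level-order visits nodes level by level from the root, left to right within each level.
Level 0: L
Level 1: D, V
Level 2: G, T
Level 3: J, E
Level 4: U, F, N
Level 5: K
Full level-order sequence: L, D, V, G, T, J, E, U, F, N, K.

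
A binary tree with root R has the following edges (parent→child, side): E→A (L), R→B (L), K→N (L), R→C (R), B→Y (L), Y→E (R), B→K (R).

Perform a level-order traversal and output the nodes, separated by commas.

Level-order visits nodes level by level from the root, left to right within each level.
Level 0: R
Level 1: B, C
Level 2: Y, K
Level 3: E, N
Level 4: A

R, B, C, Y, K, E, N, A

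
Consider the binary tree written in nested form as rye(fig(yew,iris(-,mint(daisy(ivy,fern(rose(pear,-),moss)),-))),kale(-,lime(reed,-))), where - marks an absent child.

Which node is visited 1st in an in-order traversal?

yew

In-order visits the left subtree, then the node, then the right subtree.
At rye: go left to fig.
  At fig: go left to yew.
    yew is a leaf — visit yew.
  Visit fig.
  At fig: go right to iris.
    At iris: no left child.
    Visit iris.
    At iris: go right to mint.
      At mint: go left to daisy.
        At daisy: go left to ivy.
          ivy is a leaf — visit ivy.
        Visit daisy.
        At daisy: go right to fern.
          At fern: go left to rose.
            At rose: go left to pear.
              pear is a leaf — visit pear.
            Visit rose.
            At rose: no right child.
          Visit fern.
          At fern: go right to moss.
            moss is a leaf — visit moss.
      Visit mint.
      At mint: no right child.
Visit rye.
At rye: go right to kale.
  At kale: no left child.
  Visit kale.
  At kale: go right to lime.
    At lime: go left to reed.
      reed is a leaf — visit reed.
    Visit lime.
    At lime: no right child.
Full in-order sequence: yew, fig, iris, ivy, daisy, pear, rose, fern, moss, mint, rye, kale, reed, lime.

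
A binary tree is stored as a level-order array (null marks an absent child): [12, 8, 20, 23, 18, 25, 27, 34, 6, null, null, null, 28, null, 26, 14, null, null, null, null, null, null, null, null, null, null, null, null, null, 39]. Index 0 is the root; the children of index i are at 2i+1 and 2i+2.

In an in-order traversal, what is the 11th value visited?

In-order visits the left subtree, then the node, then the right subtree.
At 12: go left to 8.
  At 8: go left to 23.
    At 23: go left to 34.
      At 34: go left to 14.
        14 is a leaf — visit 14.
      Visit 34.
      At 34: no right child.
    Visit 23.
    At 23: go right to 6.
      6 is a leaf — visit 6.
  Visit 8.
  At 8: go right to 18.
    18 is a leaf — visit 18.
Visit 12.
At 12: go right to 20.
  At 20: go left to 25.
    At 25: no left child.
    Visit 25.
    At 25: go right to 28.
      28 is a leaf — visit 28.
  Visit 20.
  At 20: go right to 27.
    At 27: no left child.
    Visit 27.
    At 27: go right to 26.
      At 26: go left to 39.
        39 is a leaf — visit 39.
      Visit 26.
      At 26: no right child.
Full in-order sequence: 14, 34, 23, 6, 8, 18, 12, 25, 28, 20, 27, 39, 26.

27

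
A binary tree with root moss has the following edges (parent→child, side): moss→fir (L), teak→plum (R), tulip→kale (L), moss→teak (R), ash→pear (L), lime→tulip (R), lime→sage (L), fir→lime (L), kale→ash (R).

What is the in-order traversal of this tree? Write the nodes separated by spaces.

In-order visits the left subtree, then the node, then the right subtree.
At moss: go left to fir.
  At fir: go left to lime.
    At lime: go left to sage.
      sage is a leaf — visit sage.
    Visit lime.
    At lime: go right to tulip.
      At tulip: go left to kale.
        At kale: no left child.
        Visit kale.
        At kale: go right to ash.
          At ash: go left to pear.
            pear is a leaf — visit pear.
          Visit ash.
          At ash: no right child.
      Visit tulip.
      At tulip: no right child.
  Visit fir.
  At fir: no right child.
Visit moss.
At moss: go right to teak.
  At teak: no left child.
  Visit teak.
  At teak: go right to plum.
    plum is a leaf — visit plum.

sage lime kale pear ash tulip fir moss teak plum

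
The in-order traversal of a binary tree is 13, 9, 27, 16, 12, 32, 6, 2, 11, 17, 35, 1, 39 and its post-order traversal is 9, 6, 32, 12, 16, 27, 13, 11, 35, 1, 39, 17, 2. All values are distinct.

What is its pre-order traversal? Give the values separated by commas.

2, 13, 27, 9, 16, 12, 32, 6, 17, 11, 39, 1, 35

The last element of post-order is the root; it splits in-order into left and right subtrees.
Root 2: left subtree has 7 nodes {13, 9, 27, 16, 12, 32, 6}, right has 5 {11, 17, 35, 1, 39}.
  Root 13: left subtree has 0 nodes { }, right has 6 {9, 27, 16, 12, 32, 6}.
    Root 27: left subtree has 1 node {9}, right has 4 {16, 12, 32, 6}.
      Root 16: left subtree has 0 nodes { }, right has 3 {12, 32, 6}.
        Root 12: left subtree has 0 nodes { }, right has 2 {32, 6}.
          Root 32: left subtree has 0 nodes { }, right has 1 {6}.
  Root 17: left subtree has 1 node {11}, right has 3 {35, 1, 39}.
    Root 39: left subtree has 2 nodes {35, 1}, right has 0 { }.
      Root 1: left subtree has 1 node {35}, right has 0 { }.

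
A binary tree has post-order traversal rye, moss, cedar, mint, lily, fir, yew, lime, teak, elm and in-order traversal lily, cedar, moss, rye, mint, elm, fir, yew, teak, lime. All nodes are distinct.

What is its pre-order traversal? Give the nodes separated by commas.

The last element of post-order is the root; it splits in-order into left and right subtrees.
Root elm: left subtree has 5 nodes {lily, cedar, moss, rye, mint}, right has 4 {fir, yew, teak, lime}.
  Root lily: left subtree has 0 nodes { }, right has 4 {cedar, moss, rye, mint}.
    Root mint: left subtree has 3 nodes {cedar, moss, rye}, right has 0 { }.
      Root cedar: left subtree has 0 nodes { }, right has 2 {moss, rye}.
        Root moss: left subtree has 0 nodes { }, right has 1 {rye}.
  Root teak: left subtree has 2 nodes {fir, yew}, right has 1 {lime}.
    Root yew: left subtree has 1 node {fir}, right has 0 { }.

elm, lily, mint, cedar, moss, rye, teak, yew, fir, lime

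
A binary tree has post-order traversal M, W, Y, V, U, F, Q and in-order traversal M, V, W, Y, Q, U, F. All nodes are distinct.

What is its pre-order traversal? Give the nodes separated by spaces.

The last element of post-order is the root; it splits in-order into left and right subtrees.
Root Q: left subtree has 4 nodes {M, V, W, Y}, right has 2 {U, F}.
  Root V: left subtree has 1 node {M}, right has 2 {W, Y}.
    Root Y: left subtree has 1 node {W}, right has 0 { }.
  Root F: left subtree has 1 node {U}, right has 0 { }.

Q V M Y W F U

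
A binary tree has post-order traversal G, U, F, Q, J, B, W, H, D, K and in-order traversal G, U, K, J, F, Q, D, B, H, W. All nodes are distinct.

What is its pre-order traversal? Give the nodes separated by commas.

The last element of post-order is the root; it splits in-order into left and right subtrees.
Root K: left subtree has 2 nodes {G, U}, right has 7 {J, F, Q, D, B, H, W}.
  Root U: left subtree has 1 node {G}, right has 0 { }.
  Root D: left subtree has 3 nodes {J, F, Q}, right has 3 {B, H, W}.
    Root J: left subtree has 0 nodes { }, right has 2 {F, Q}.
      Root Q: left subtree has 1 node {F}, right has 0 { }.
    Root H: left subtree has 1 node {B}, right has 1 {W}.

K, U, G, D, J, Q, F, H, B, W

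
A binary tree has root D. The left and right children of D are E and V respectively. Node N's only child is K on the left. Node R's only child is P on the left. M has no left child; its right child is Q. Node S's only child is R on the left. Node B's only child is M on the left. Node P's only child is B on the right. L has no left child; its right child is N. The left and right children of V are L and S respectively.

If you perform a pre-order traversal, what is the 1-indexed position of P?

9

Pre-order visits the node, then its left subtree, then its right subtree.
Visit D.
At D: go left to E.
  E is a leaf — visit E.
At D: go right to V.
  Visit V.
  At V: go left to L.
    Visit L.
    At L: no left child.
    At L: go right to N.
      Visit N.
      At N: go left to K.
        K is a leaf — visit K.
      At N: no right child.
  At V: go right to S.
    Visit S.
    At S: go left to R.
      Visit R.
      At R: go left to P.
        Visit P.
        At P: no left child.
        At P: go right to B.
          Visit B.
          At B: go left to M.
            Visit M.
            At M: no left child.
            At M: go right to Q.
              Q is a leaf — visit Q.
          At B: no right child.
      At R: no right child.
    At S: no right child.
Full pre-order sequence: D, E, V, L, N, K, S, R, P, B, M, Q.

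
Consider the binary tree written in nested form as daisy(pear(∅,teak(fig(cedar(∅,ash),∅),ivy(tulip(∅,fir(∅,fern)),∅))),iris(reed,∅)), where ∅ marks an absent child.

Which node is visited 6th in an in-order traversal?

In-order visits the left subtree, then the node, then the right subtree.
At daisy: go left to pear.
  At pear: no left child.
  Visit pear.
  At pear: go right to teak.
    At teak: go left to fig.
      At fig: go left to cedar.
        At cedar: no left child.
        Visit cedar.
        At cedar: go right to ash.
          ash is a leaf — visit ash.
      Visit fig.
      At fig: no right child.
    Visit teak.
    At teak: go right to ivy.
      At ivy: go left to tulip.
        At tulip: no left child.
        Visit tulip.
        At tulip: go right to fir.
          At fir: no left child.
          Visit fir.
          At fir: go right to fern.
            fern is a leaf — visit fern.
      Visit ivy.
      At ivy: no right child.
Visit daisy.
At daisy: go right to iris.
  At iris: go left to reed.
    reed is a leaf — visit reed.
  Visit iris.
  At iris: no right child.
Full in-order sequence: pear, cedar, ash, fig, teak, tulip, fir, fern, ivy, daisy, reed, iris.

tulip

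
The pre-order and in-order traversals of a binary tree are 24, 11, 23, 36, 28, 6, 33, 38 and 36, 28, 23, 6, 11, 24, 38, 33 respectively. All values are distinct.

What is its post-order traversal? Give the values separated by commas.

28, 36, 6, 23, 11, 38, 33, 24

The first element of pre-order is the root; it splits in-order into left and right subtrees.
Root 24: left subtree has 5 nodes {36, 28, 23, 6, 11}, right has 2 {38, 33}.
  Root 11: left subtree has 4 nodes {36, 28, 23, 6}, right has 0 { }.
    Root 23: left subtree has 2 nodes {36, 28}, right has 1 {6}.
      Root 36: left subtree has 0 nodes { }, right has 1 {28}.
  Root 33: left subtree has 1 node {38}, right has 0 { }.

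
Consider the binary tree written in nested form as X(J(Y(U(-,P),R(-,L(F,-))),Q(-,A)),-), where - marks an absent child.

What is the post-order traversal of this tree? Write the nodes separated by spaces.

P U F L R Y A Q J X

Post-order visits the left subtree, then the right subtree, then the node.
At X: go left to J.
  At J: go left to Y.
    At Y: go left to U.
      At U: no left child.
      At U: go right to P.
        P is a leaf — visit P.
      Visit U.
    At Y: go right to R.
      At R: no left child.
      At R: go right to L.
        At L: go left to F.
          F is a leaf — visit F.
        At L: no right child.
        Visit L.
      Visit R.
    Visit Y.
  At J: go right to Q.
    At Q: no left child.
    At Q: go right to A.
      A is a leaf — visit A.
    Visit Q.
  Visit J.
At X: no right child.
Visit X.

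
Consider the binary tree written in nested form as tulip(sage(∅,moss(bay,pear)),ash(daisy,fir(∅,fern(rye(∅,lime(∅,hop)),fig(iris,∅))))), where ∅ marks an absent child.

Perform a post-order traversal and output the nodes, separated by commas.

bay, pear, moss, sage, daisy, hop, lime, rye, iris, fig, fern, fir, ash, tulip

Post-order visits the left subtree, then the right subtree, then the node.
At tulip: go left to sage.
  At sage: no left child.
  At sage: go right to moss.
    At moss: go left to bay.
      bay is a leaf — visit bay.
    At moss: go right to pear.
      pear is a leaf — visit pear.
    Visit moss.
  Visit sage.
At tulip: go right to ash.
  At ash: go left to daisy.
    daisy is a leaf — visit daisy.
  At ash: go right to fir.
    At fir: no left child.
    At fir: go right to fern.
      At fern: go left to rye.
        At rye: no left child.
        At rye: go right to lime.
          At lime: no left child.
          At lime: go right to hop.
            hop is a leaf — visit hop.
          Visit lime.
        Visit rye.
      At fern: go right to fig.
        At fig: go left to iris.
          iris is a leaf — visit iris.
        At fig: no right child.
        Visit fig.
      Visit fern.
    Visit fir.
  Visit ash.
Visit tulip.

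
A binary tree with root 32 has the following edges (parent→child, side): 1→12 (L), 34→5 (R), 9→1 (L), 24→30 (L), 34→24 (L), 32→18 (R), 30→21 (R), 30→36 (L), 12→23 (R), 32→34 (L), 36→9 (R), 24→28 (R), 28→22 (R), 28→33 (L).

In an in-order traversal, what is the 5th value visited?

In-order visits the left subtree, then the node, then the right subtree.
At 32: go left to 34.
  At 34: go left to 24.
    At 24: go left to 30.
      At 30: go left to 36.
        At 36: no left child.
        Visit 36.
        At 36: go right to 9.
          At 9: go left to 1.
            At 1: go left to 12.
              At 12: no left child.
              Visit 12.
              At 12: go right to 23.
                23 is a leaf — visit 23.
            Visit 1.
            At 1: no right child.
          Visit 9.
          At 9: no right child.
      Visit 30.
      At 30: go right to 21.
        21 is a leaf — visit 21.
    Visit 24.
    At 24: go right to 28.
      At 28: go left to 33.
        33 is a leaf — visit 33.
      Visit 28.
      At 28: go right to 22.
        22 is a leaf — visit 22.
  Visit 34.
  At 34: go right to 5.
    5 is a leaf — visit 5.
Visit 32.
At 32: go right to 18.
  18 is a leaf — visit 18.
Full in-order sequence: 36, 12, 23, 1, 9, 30, 21, 24, 33, 28, 22, 34, 5, 32, 18.

9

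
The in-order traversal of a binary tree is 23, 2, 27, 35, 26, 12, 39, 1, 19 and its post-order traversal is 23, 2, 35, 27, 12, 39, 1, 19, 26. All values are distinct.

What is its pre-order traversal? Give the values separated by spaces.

The last element of post-order is the root; it splits in-order into left and right subtrees.
Root 26: left subtree has 4 nodes {23, 2, 27, 35}, right has 4 {12, 39, 1, 19}.
  Root 27: left subtree has 2 nodes {23, 2}, right has 1 {35}.
    Root 2: left subtree has 1 node {23}, right has 0 { }.
  Root 19: left subtree has 3 nodes {12, 39, 1}, right has 0 { }.
    Root 1: left subtree has 2 nodes {12, 39}, right has 0 { }.
      Root 39: left subtree has 1 node {12}, right has 0 { }.

26 27 2 23 35 19 1 39 12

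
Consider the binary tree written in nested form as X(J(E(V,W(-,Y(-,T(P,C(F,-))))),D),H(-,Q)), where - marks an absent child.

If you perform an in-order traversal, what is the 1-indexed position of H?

In-order visits the left subtree, then the node, then the right subtree.
At X: go left to J.
  At J: go left to E.
    At E: go left to V.
      V is a leaf — visit V.
    Visit E.
    At E: go right to W.
      At W: no left child.
      Visit W.
      At W: go right to Y.
        At Y: no left child.
        Visit Y.
        At Y: go right to T.
          At T: go left to P.
            P is a leaf — visit P.
          Visit T.
          At T: go right to C.
            At C: go left to F.
              F is a leaf — visit F.
            Visit C.
            At C: no right child.
  Visit J.
  At J: go right to D.
    D is a leaf — visit D.
Visit X.
At X: go right to H.
  At H: no left child.
  Visit H.
  At H: go right to Q.
    Q is a leaf — visit Q.
Full in-order sequence: V, E, W, Y, P, T, F, C, J, D, X, H, Q.

12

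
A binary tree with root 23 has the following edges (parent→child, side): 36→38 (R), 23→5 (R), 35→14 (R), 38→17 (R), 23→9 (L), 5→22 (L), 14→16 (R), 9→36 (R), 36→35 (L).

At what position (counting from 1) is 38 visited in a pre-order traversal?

7

Pre-order visits the node, then its left subtree, then its right subtree.
Visit 23.
At 23: go left to 9.
  Visit 9.
  At 9: no left child.
  At 9: go right to 36.
    Visit 36.
    At 36: go left to 35.
      Visit 35.
      At 35: no left child.
      At 35: go right to 14.
        Visit 14.
        At 14: no left child.
        At 14: go right to 16.
          16 is a leaf — visit 16.
    At 36: go right to 38.
      Visit 38.
      At 38: no left child.
      At 38: go right to 17.
        17 is a leaf — visit 17.
At 23: go right to 5.
  Visit 5.
  At 5: go left to 22.
    22 is a leaf — visit 22.
  At 5: no right child.
Full pre-order sequence: 23, 9, 36, 35, 14, 16, 38, 17, 5, 22.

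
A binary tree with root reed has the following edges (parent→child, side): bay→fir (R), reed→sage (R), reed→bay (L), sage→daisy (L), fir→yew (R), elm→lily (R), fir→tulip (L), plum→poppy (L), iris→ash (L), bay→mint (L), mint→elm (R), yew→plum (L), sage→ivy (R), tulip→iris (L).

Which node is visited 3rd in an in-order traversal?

In-order visits the left subtree, then the node, then the right subtree.
At reed: go left to bay.
  At bay: go left to mint.
    At mint: no left child.
    Visit mint.
    At mint: go right to elm.
      At elm: no left child.
      Visit elm.
      At elm: go right to lily.
        lily is a leaf — visit lily.
  Visit bay.
  At bay: go right to fir.
    At fir: go left to tulip.
      At tulip: go left to iris.
        At iris: go left to ash.
          ash is a leaf — visit ash.
        Visit iris.
        At iris: no right child.
      Visit tulip.
      At tulip: no right child.
    Visit fir.
    At fir: go right to yew.
      At yew: go left to plum.
        At plum: go left to poppy.
          poppy is a leaf — visit poppy.
        Visit plum.
        At plum: no right child.
      Visit yew.
      At yew: no right child.
Visit reed.
At reed: go right to sage.
  At sage: go left to daisy.
    daisy is a leaf — visit daisy.
  Visit sage.
  At sage: go right to ivy.
    ivy is a leaf — visit ivy.
Full in-order sequence: mint, elm, lily, bay, ash, iris, tulip, fir, poppy, plum, yew, reed, daisy, sage, ivy.

lily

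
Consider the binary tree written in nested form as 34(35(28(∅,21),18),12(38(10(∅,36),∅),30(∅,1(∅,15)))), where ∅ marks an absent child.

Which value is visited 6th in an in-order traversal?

In-order visits the left subtree, then the node, then the right subtree.
At 34: go left to 35.
  At 35: go left to 28.
    At 28: no left child.
    Visit 28.
    At 28: go right to 21.
      21 is a leaf — visit 21.
  Visit 35.
  At 35: go right to 18.
    18 is a leaf — visit 18.
Visit 34.
At 34: go right to 12.
  At 12: go left to 38.
    At 38: go left to 10.
      At 10: no left child.
      Visit 10.
      At 10: go right to 36.
        36 is a leaf — visit 36.
    Visit 38.
    At 38: no right child.
  Visit 12.
  At 12: go right to 30.
    At 30: no left child.
    Visit 30.
    At 30: go right to 1.
      At 1: no left child.
      Visit 1.
      At 1: go right to 15.
        15 is a leaf — visit 15.
Full in-order sequence: 28, 21, 35, 18, 34, 10, 36, 38, 12, 30, 1, 15.

10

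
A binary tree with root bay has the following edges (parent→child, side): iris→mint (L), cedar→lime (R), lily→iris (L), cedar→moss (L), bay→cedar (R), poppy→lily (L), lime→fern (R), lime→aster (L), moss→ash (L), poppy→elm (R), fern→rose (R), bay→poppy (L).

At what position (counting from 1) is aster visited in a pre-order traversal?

Pre-order visits the node, then its left subtree, then its right subtree.
Visit bay.
At bay: go left to poppy.
  Visit poppy.
  At poppy: go left to lily.
    Visit lily.
    At lily: go left to iris.
      Visit iris.
      At iris: go left to mint.
        mint is a leaf — visit mint.
      At iris: no right child.
    At lily: no right child.
  At poppy: go right to elm.
    elm is a leaf — visit elm.
At bay: go right to cedar.
  Visit cedar.
  At cedar: go left to moss.
    Visit moss.
    At moss: go left to ash.
      ash is a leaf — visit ash.
    At moss: no right child.
  At cedar: go right to lime.
    Visit lime.
    At lime: go left to aster.
      aster is a leaf — visit aster.
    At lime: go right to fern.
      Visit fern.
      At fern: no left child.
      At fern: go right to rose.
        rose is a leaf — visit rose.
Full pre-order sequence: bay, poppy, lily, iris, mint, elm, cedar, moss, ash, lime, aster, fern, rose.

11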